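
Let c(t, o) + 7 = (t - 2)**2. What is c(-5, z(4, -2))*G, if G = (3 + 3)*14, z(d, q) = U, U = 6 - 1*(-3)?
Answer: 3528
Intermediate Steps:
U = 9 (U = 6 + 3 = 9)
z(d, q) = 9
c(t, o) = -7 + (-2 + t)**2 (c(t, o) = -7 + (t - 2)**2 = -7 + (-2 + t)**2)
G = 84 (G = 6*14 = 84)
c(-5, z(4, -2))*G = (-7 + (-2 - 5)**2)*84 = (-7 + (-7)**2)*84 = (-7 + 49)*84 = 42*84 = 3528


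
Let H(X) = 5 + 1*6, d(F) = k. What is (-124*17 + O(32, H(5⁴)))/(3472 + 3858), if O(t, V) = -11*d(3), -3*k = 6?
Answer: -1043/3665 ≈ -0.28458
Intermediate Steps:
k = -2 (k = -⅓*6 = -2)
d(F) = -2
H(X) = 11 (H(X) = 5 + 6 = 11)
O(t, V) = 22 (O(t, V) = -11*(-2) = 22)
(-124*17 + O(32, H(5⁴)))/(3472 + 3858) = (-124*17 + 22)/(3472 + 3858) = (-2108 + 22)/7330 = -2086*1/7330 = -1043/3665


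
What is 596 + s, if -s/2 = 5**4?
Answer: -654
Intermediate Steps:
s = -1250 (s = -2*5**4 = -2*625 = -1250)
596 + s = 596 - 1250 = -654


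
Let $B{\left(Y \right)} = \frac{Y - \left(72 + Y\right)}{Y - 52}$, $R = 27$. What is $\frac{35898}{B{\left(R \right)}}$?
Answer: $\frac{149575}{12} \approx 12465.0$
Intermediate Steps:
$B{\left(Y \right)} = - \frac{72}{-52 + Y}$
$\frac{35898}{B{\left(R \right)}} = \frac{35898}{\left(-72\right) \frac{1}{-52 + 27}} = \frac{35898}{\left(-72\right) \frac{1}{-25}} = \frac{35898}{\left(-72\right) \left(- \frac{1}{25}\right)} = \frac{35898}{\frac{72}{25}} = 35898 \cdot \frac{25}{72} = \frac{149575}{12}$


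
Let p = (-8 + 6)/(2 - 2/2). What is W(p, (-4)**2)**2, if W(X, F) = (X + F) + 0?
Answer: 196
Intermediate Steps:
p = -2 (p = -2/(2 - 2*1/2) = -2/(2 - 1) = -2/1 = -2*1 = -2)
W(X, F) = F + X (W(X, F) = (F + X) + 0 = F + X)
W(p, (-4)**2)**2 = ((-4)**2 - 2)**2 = (16 - 2)**2 = 14**2 = 196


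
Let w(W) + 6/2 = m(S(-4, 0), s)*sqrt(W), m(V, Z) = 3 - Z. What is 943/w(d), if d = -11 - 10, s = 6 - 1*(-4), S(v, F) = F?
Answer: -943/346 + 6601*I*sqrt(21)/1038 ≈ -2.7254 + 29.142*I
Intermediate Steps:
s = 10 (s = 6 + 4 = 10)
d = -21
w(W) = -3 - 7*sqrt(W) (w(W) = -3 + (3 - 1*10)*sqrt(W) = -3 + (3 - 10)*sqrt(W) = -3 - 7*sqrt(W))
943/w(d) = 943/(-3 - 7*I*sqrt(21))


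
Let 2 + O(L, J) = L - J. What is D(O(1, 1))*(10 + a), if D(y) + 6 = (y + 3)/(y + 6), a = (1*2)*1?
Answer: -69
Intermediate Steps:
a = 2 (a = 2*1 = 2)
O(L, J) = -2 + L - J (O(L, J) = -2 + (L - J) = -2 + L - J)
D(y) = -6 + (3 + y)/(6 + y) (D(y) = -6 + (y + 3)/(y + 6) = -6 + (3 + y)/(6 + y))
D(O(1, 1))*(10 + a) = ((-33 - 5*(-2 + 1 - 1*1))/(6 + (-2 + 1 - 1*1)))*(10 + 2) = ((-33 - 5*(-2 + 1 - 1))/(6 + (-2 + 1 - 1)))*12 = ((-33 - 5*(-2))/(6 - 2))*12 = ((-33 + 10)/4)*12 = ((¼)*(-23))*12 = -23/4*12 = -69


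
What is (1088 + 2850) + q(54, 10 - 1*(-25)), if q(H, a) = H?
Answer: 3992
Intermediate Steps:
(1088 + 2850) + q(54, 10 - 1*(-25)) = (1088 + 2850) + 54 = 3938 + 54 = 3992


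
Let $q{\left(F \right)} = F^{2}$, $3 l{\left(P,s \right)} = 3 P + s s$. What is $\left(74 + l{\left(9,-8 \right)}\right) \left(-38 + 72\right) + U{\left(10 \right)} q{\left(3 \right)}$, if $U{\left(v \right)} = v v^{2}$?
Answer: $\frac{37642}{3} \approx 12547.0$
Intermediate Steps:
$l{\left(P,s \right)} = P + \frac{s^{2}}{3}$ ($l{\left(P,s \right)} = \frac{3 P + s s}{3} = \frac{3 P + s^{2}}{3} = \frac{s^{2} + 3 P}{3} = P + \frac{s^{2}}{3}$)
$U{\left(v \right)} = v^{3}$
$\left(74 + l{\left(9,-8 \right)}\right) \left(-38 + 72\right) + U{\left(10 \right)} q{\left(3 \right)} = \left(74 + \left(9 + \frac{\left(-8\right)^{2}}{3}\right)\right) \left(-38 + 72\right) + 10^{3} \cdot 3^{2} = \left(74 + \left(9 + \frac{1}{3} \cdot 64\right)\right) 34 + 1000 \cdot 9 = \left(74 + \left(9 + \frac{64}{3}\right)\right) 34 + 9000 = \left(74 + \frac{91}{3}\right) 34 + 9000 = \frac{313}{3} \cdot 34 + 9000 = \frac{10642}{3} + 9000 = \frac{37642}{3}$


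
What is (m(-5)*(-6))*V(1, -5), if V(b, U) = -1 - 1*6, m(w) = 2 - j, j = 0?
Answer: 84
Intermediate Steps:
m(w) = 2 (m(w) = 2 - 1*0 = 2 + 0 = 2)
V(b, U) = -7 (V(b, U) = -1 - 6 = -7)
(m(-5)*(-6))*V(1, -5) = (2*(-6))*(-7) = -12*(-7) = 84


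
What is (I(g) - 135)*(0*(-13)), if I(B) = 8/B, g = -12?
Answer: 0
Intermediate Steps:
(I(g) - 135)*(0*(-13)) = (8/(-12) - 135)*(0*(-13)) = (8*(-1/12) - 135)*0 = (-2/3 - 135)*0 = -407/3*0 = 0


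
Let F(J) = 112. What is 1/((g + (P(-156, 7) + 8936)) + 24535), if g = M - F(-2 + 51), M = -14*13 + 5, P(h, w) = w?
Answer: 1/33189 ≈ 3.0130e-5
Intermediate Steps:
M = -177 (M = -182 + 5 = -177)
g = -289 (g = -177 - 1*112 = -177 - 112 = -289)
1/((g + (P(-156, 7) + 8936)) + 24535) = 1/((-289 + (7 + 8936)) + 24535) = 1/((-289 + 8943) + 24535) = 1/(8654 + 24535) = 1/33189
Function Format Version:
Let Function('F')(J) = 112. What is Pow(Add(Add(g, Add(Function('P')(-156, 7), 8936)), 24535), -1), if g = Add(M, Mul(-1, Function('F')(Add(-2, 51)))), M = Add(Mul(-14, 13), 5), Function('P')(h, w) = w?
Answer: Rational(1, 33189) ≈ 3.0130e-5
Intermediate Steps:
M = -177 (M = Add(-182, 5) = -177)
g = -289 (g = Add(-177, Mul(-1, 112)) = Add(-177, -112) = -289)
Pow(Add(Add(g, Add(Function('P')(-156, 7), 8936)), 24535), -1) = Pow(Add(Add(-289, Add(7, 8936)), 24535), -1) = Pow(Add(Add(-289, 8943), 24535), -1) = Pow(Add(8654, 24535), -1) = Pow(33189, -1) = Rational(1, 33189)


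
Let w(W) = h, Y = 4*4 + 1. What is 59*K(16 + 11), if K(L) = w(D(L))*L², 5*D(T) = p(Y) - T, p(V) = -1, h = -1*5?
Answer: -215055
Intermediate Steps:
h = -5
Y = 17 (Y = 16 + 1 = 17)
D(T) = -⅕ - T/5 (D(T) = (-1 - T)/5 = -⅕ - T/5)
w(W) = -5
K(L) = -5*L²
59*K(16 + 11) = 59*(-5*(16 + 11)²) = 59*(-5*27²) = 59*(-5*729) = 59*(-3645) = -215055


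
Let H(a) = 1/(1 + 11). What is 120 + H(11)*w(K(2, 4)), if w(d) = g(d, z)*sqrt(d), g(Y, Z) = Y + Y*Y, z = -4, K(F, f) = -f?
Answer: 120 + 2*I ≈ 120.0 + 2.0*I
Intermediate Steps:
g(Y, Z) = Y + Y**2
H(a) = 1/12
w(d) = d**(3/2)*(1 + d) (w(d) = (d*(1 + d))*sqrt(d) = d**(3/2)*(1 + d))
120 + H(11)*w(K(2, 4)) = 120 + ((-1*4)**(3/2)*(1 - 1*4))/12 = 120 + ((-4)**(3/2)*(1 - 4))/12 = 120 + (-8*I*(-3))/12 = 120 + (24*I)/12 = 120 + 2*I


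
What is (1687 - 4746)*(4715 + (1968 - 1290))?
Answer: -16497187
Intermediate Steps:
(1687 - 4746)*(4715 + (1968 - 1290)) = -3059*(4715 + 678) = -3059*5393 = -16497187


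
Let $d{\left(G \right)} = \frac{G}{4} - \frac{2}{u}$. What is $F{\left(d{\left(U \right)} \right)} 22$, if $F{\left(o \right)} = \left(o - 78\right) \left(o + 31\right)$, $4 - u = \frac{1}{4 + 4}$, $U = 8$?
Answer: $- \frac{52549288}{961} \approx -54682.0$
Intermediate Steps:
$u = \frac{31}{8}$ ($u = 4 - \frac{1}{4 + 4} = 4 - \frac{1}{8} = \frac{31}{8} \approx 3.875$)
$d{\left(G \right)} = - \frac{16}{31} + \frac{G}{4}$ ($d{\left(G \right)} = \frac{G}{4} - \frac{2}{\frac{31}{8}} = G \frac{1}{4} - \frac{16}{31} = \frac{G}{4} - \frac{16}{31} = - \frac{16}{31} + \frac{G}{4}$)
$F{\left(o \right)} = \left(-78 + o\right) \left(31 + o\right)$
$F{\left(d{\left(U \right)} \right)} 22 = \left(-2418 + \left(- \frac{16}{31} + \frac{1}{4} \cdot 8\right)^{2} - 47 \left(- \frac{16}{31} + \frac{1}{4} \cdot 8\right)\right) 22 = \left(-2418 + \left(- \frac{16}{31} + 2\right)^{2} - 47 \left(- \frac{16}{31} + 2\right)\right) 22 = \left(-2418 + \left(\frac{46}{31}\right)^{2} - \frac{2162}{31}\right) 22 = \left(-2418 + \frac{2116}{961} - \frac{2162}{31}\right) 22 = \left(- \frac{2388604}{961}\right) 22 = - \frac{52549288}{961}$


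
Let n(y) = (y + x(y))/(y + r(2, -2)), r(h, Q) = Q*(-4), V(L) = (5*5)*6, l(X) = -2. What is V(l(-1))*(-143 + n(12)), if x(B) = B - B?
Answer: -21360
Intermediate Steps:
x(B) = 0
V(L) = 150 (V(L) = 25*6 = 150)
r(h, Q) = -4*Q
n(y) = y/(8 + y) (n(y) = (y + 0)/(y - 4*(-2)) = y/(y + 8) = y/(8 + y))
V(l(-1))*(-143 + n(12)) = 150*(-143 + 12/(8 + 12)) = 150*(-143 + 12/20) = 150*(-143 + 12*(1/20)) = 150*(-143 + ⅗) = 150*(-712/5) = -21360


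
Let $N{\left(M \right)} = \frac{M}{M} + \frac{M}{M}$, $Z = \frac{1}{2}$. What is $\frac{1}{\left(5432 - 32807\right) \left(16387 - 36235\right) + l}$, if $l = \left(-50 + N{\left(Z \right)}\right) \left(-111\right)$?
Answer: $\frac{1}{543344328} \approx 1.8405 \cdot 10^{-9}$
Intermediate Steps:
$Z = \frac{1}{2} \approx 0.5$
$N{\left(M \right)} = 2$ ($N{\left(M \right)} = 1 + 1 = 2$)
$l = 5328$ ($l = \left(-50 + 2\right) \left(-111\right) = \left(-48\right) \left(-111\right) = 5328$)
$\frac{1}{\left(5432 - 32807\right) \left(16387 - 36235\right) + l} = \frac{1}{\left(5432 - 32807\right) \left(16387 - 36235\right) + 5328} = \frac{1}{\left(-27375\right) \left(-19848\right) + 5328} = \frac{1}{543339000 + 5328} = \frac{1}{543344328}$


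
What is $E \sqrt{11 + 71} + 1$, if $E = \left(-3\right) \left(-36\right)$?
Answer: $1 + 108 \sqrt{82} \approx 978.98$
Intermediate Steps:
$E = 108$
$E \sqrt{11 + 71} + 1 = 108 \sqrt{11 + 71} + 1 = 108 \sqrt{82} + 1 = 1 + 108 \sqrt{82}$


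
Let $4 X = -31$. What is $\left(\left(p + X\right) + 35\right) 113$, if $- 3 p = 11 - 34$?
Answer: $\frac{47347}{12} \approx 3945.6$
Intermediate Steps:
$X = - \frac{31}{4}$ ($X = \frac{1}{4} \left(-31\right) = - \frac{31}{4} \approx -7.75$)
$p = \frac{23}{3}$ ($p = - \frac{11 - 34}{3} = \left(- \frac{1}{3}\right) \left(-23\right) = \frac{23}{3} \approx 7.6667$)
$\left(\left(p + X\right) + 35\right) 113 = \left(\left(\frac{23}{3} - \frac{31}{4}\right) + 35\right) 113 = \left(- \frac{1}{12} + 35\right) 113 = \frac{419}{12} \cdot 113 = \frac{47347}{12}$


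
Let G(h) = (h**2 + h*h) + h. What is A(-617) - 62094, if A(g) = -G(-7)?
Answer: -62185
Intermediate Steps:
G(h) = h + 2*h**2 (G(h) = (h**2 + h**2) + h = 2*h**2 + h = h + 2*h**2)
A(g) = -91 (A(g) = -(-7)*(1 + 2*(-7)) = -(-7)*(1 - 14) = -(-7)*(-13) = -1*91 = -91)
A(-617) - 62094 = -91 - 62094 = -62185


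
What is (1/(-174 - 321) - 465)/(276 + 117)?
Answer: -230176/194535 ≈ -1.1832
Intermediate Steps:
(1/(-174 - 321) - 465)/(276 + 117) = (1/(-495) - 465)/393 = (-1/495 - 465)*(1/393) = -230176/495*1/393 = -230176/194535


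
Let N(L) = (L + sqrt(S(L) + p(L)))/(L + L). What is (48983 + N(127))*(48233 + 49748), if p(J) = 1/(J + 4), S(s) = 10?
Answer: 9598904627/2 + 97981*sqrt(171741)/33274 ≈ 4.7995e+9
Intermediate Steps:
p(J) = 1/(4 + J)
N(L) = (L + sqrt(10 + 1/(4 + L)))/(2*L) (N(L) = (L + sqrt(10 + 1/(4 + L)))/(L + L) = (L + sqrt(10 + 1/(4 + L)))/((2*L)) = (L + sqrt(10 + 1/(4 + L)))*(1/(2*L)) = (L + sqrt(10 + 1/(4 + L)))/(2*L))
(48983 + N(127))*(48233 + 49748) = (48983 + (1/2)*(127 + sqrt((41 + 10*127)/(4 + 127)))/127)*(48233 + 49748) = (48983 + (1/2)*(1/127)*(127 + sqrt((41 + 1270)/131)))*97981 = (48983 + (1/2)*(1/127)*(127 + sqrt((1/131)*1311)))*97981 = (48983 + (1/2)*(1/127)*(127 + sqrt(1311/131)))*97981 = (48983 + (1/2)*(1/127)*(127 + sqrt(171741)/131))*97981 = (48983 + (1/2 + sqrt(171741)/33274))*97981 = (97967/2 + sqrt(171741)/33274)*97981 = 9598904627/2 + 97981*sqrt(171741)/33274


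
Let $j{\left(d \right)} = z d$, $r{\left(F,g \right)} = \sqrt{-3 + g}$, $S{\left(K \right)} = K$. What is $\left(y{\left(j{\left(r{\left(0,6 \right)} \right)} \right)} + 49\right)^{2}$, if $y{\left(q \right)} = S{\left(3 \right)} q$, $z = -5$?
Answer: $3076 - 1470 \sqrt{3} \approx 529.89$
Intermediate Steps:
$j{\left(d \right)} = - 5 d$
$y{\left(q \right)} = 3 q$
$\left(y{\left(j{\left(r{\left(0,6 \right)} \right)} \right)} + 49\right)^{2} = \left(3 \left(- 5 \sqrt{-3 + 6}\right) + 49\right)^{2} = \left(3 \left(- 5 \sqrt{3}\right) + 49\right)^{2} = \left(- 15 \sqrt{3} + 49\right)^{2} = \left(49 - 15 \sqrt{3}\right)^{2}$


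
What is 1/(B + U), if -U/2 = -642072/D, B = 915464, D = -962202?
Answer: 160367/146810001264 ≈ 1.0923e-6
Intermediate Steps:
U = -214024/160367 (U = -(-1284144)/(-962202) = -(-1284144)*(-1)/962202 = -2*107012/160367 = -214024/160367 ≈ -1.3346)
1/(B + U) = 1/(915464 - 214024/160367) = 1/(146810001264/160367) = 160367/146810001264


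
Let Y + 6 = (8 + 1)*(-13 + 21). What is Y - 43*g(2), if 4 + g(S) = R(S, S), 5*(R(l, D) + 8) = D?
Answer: 2824/5 ≈ 564.80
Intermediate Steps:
R(l, D) = -8 + D/5
g(S) = -12 + S/5 (g(S) = -4 + (-8 + S/5) = -12 + S/5)
Y = 66 (Y = -6 + (8 + 1)*(-13 + 21) = -6 + 9*8 = -6 + 72 = 66)
Y - 43*g(2) = 66 - 43*(-12 + (⅕)*2) = 66 - 43*(-12 + ⅖) = 66 - 43*(-58/5) = 66 + 2494/5 = 2824/5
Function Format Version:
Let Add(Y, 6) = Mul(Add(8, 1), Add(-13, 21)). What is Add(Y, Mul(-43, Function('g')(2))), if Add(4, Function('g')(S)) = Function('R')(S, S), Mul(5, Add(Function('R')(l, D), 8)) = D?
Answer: Rational(2824, 5) ≈ 564.80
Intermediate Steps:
Function('R')(l, D) = Add(-8, Mul(Rational(1, 5), D))
Function('g')(S) = Add(-12, Mul(Rational(1, 5), S)) (Function('g')(S) = Add(-4, Add(-8, Mul(Rational(1, 5), S))) = Add(-12, Mul(Rational(1, 5), S)))
Y = 66 (Y = Add(-6, Mul(Add(8, 1), Add(-13, 21))) = Add(-6, Mul(9, 8)) = Add(-6, 72) = 66)
Add(Y, Mul(-43, Function('g')(2))) = Add(66, Mul(-43, Add(-12, Mul(Rational(1, 5), 2)))) = Add(66, Mul(-43, Add(-12, Rational(2, 5)))) = Add(66, Mul(-43, Rational(-58, 5))) = Add(66, Rational(2494, 5)) = Rational(2824, 5)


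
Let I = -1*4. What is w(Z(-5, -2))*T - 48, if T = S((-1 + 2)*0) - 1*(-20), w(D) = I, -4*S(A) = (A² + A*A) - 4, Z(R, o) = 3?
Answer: -132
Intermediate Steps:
I = -4
S(A) = 1 - A²/2 (S(A) = -((A² + A*A) - 4)/4 = -((A² + A²) - 4)/4 = -(2*A² - 4)/4 = -(-4 + 2*A²)/4 = 1 - A²/2)
w(D) = -4
T = 21 (T = (1 - ((-1 + 2)*0)²/2) - 1*(-20) = (1 - (1*0)²/2) + 20 = (1 - ½*0²) + 20 = (1 - ½*0) + 20 = (1 + 0) + 20 = 1 + 20 = 21)
w(Z(-5, -2))*T - 48 = -4*21 - 48 = -84 - 48 = -132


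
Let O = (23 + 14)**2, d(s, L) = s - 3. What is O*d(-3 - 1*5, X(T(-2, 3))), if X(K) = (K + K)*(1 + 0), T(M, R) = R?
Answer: -15059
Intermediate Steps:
X(K) = 2*K (X(K) = (2*K)*1 = 2*K)
d(s, L) = -3 + s
O = 1369 (O = 37**2 = 1369)
O*d(-3 - 1*5, X(T(-2, 3))) = 1369*(-3 + (-3 - 1*5)) = 1369*(-3 + (-3 - 5)) = 1369*(-3 - 8) = 1369*(-11) = -15059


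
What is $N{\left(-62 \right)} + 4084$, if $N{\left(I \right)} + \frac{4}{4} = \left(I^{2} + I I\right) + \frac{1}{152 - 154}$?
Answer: $\frac{23541}{2} \approx 11771.0$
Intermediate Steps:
$N{\left(I \right)} = - \frac{3}{2} + 2 I^{2}$ ($N{\left(I \right)} = -1 + \left(\left(I^{2} + I I\right) + \frac{1}{152 - 154}\right) = -1 + \left(\left(I^{2} + I^{2}\right) + \frac{1}{-2}\right) = -1 + \left(2 I^{2} - \frac{1}{2}\right) = -1 + \left(- \frac{1}{2} + 2 I^{2}\right) = - \frac{3}{2} + 2 I^{2}$)
$N{\left(-62 \right)} + 4084 = \left(- \frac{3}{2} + 2 \left(-62\right)^{2}\right) + 4084 = \left(- \frac{3}{2} + 2 \cdot 3844\right) + 4084 = \left(- \frac{3}{2} + 7688\right) + 4084 = \frac{15373}{2} + 4084 = \frac{23541}{2}$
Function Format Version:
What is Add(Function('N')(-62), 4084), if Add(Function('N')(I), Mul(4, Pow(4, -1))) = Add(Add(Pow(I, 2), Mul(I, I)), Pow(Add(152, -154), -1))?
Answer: Rational(23541, 2) ≈ 11771.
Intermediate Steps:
Function('N')(I) = Add(Rational(-3, 2), Mul(2, Pow(I, 2))) (Function('N')(I) = Add(-1, Add(Add(Pow(I, 2), Mul(I, I)), Pow(Add(152, -154), -1))) = Add(-1, Add(Add(Pow(I, 2), Pow(I, 2)), Pow(-2, -1))) = Add(-1, Add(Mul(2, Pow(I, 2)), Rational(-1, 2))) = Add(-1, Add(Rational(-1, 2), Mul(2, Pow(I, 2)))) = Add(Rational(-3, 2), Mul(2, Pow(I, 2))))
Add(Function('N')(-62), 4084) = Add(Add(Rational(-3, 2), Mul(2, Pow(-62, 2))), 4084) = Add(Add(Rational(-3, 2), Mul(2, 3844)), 4084) = Add(Add(Rational(-3, 2), 7688), 4084) = Add(Rational(15373, 2), 4084) = Rational(23541, 2)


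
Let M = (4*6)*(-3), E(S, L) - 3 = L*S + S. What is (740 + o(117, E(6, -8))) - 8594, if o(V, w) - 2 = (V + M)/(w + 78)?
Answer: -102061/13 ≈ -7850.8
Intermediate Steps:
E(S, L) = 3 + S + L*S (E(S, L) = 3 + (L*S + S) = 3 + (S + L*S) = 3 + S + L*S)
M = -72 (M = 24*(-3) = -72)
o(V, w) = 2 + (-72 + V)/(78 + w) (o(V, w) = 2 + (V - 72)/(w + 78) = 2 + (-72 + V)/(78 + w))
(740 + o(117, E(6, -8))) - 8594 = (740 + (84 + 117 + 2*(3 + 6 - 8*6))/(78 + (3 + 6 - 8*6))) - 8594 = (740 + (84 + 117 + 2*(3 + 6 - 48))/(78 + (3 + 6 - 48))) - 8594 = (740 + (84 + 117 + 2*(-39))/(78 - 39)) - 8594 = (740 + (84 + 117 - 78)/39) - 8594 = (740 + (1/39)*123) - 8594 = (740 + 41/13) - 8594 = 9661/13 - 8594 = -102061/13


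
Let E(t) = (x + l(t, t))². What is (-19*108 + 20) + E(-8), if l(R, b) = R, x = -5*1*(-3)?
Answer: -1983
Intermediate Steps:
x = 15 (x = -5*(-3) = 15)
E(t) = (15 + t)²
(-19*108 + 20) + E(-8) = (-19*108 + 20) + (15 - 8)² = (-2052 + 20) + 7² = -2032 + 49 = -1983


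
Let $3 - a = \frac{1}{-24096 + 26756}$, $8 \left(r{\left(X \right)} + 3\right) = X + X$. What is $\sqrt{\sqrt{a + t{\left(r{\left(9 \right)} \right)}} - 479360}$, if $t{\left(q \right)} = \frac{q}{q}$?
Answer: $\frac{\sqrt{-847939904000 + 1330 \sqrt{7074935}}}{1330} \approx 692.36 i$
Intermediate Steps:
$r{\left(X \right)} = -3 + \frac{X}{4}$ ($r{\left(X \right)} = -3 + \frac{X + X}{8} = -3 + \frac{2 X}{8} = -3 + \frac{X}{4}$)
$t{\left(q \right)} = 1$
$a = \frac{7979}{2660}$ ($a = 3 - \frac{1}{-24096 + 26756} = 3 - \frac{1}{2660} = \frac{7979}{2660} \approx 2.9996$)
$\sqrt{\sqrt{a + t{\left(r{\left(9 \right)} \right)}} - 479360} = \sqrt{\sqrt{\frac{7979}{2660} + 1} - 479360} = \sqrt{\sqrt{\frac{10639}{2660}} - 479360} = \sqrt{\frac{\sqrt{7074935}}{1330} - 479360} = \sqrt{-479360 + \frac{\sqrt{7074935}}{1330}}$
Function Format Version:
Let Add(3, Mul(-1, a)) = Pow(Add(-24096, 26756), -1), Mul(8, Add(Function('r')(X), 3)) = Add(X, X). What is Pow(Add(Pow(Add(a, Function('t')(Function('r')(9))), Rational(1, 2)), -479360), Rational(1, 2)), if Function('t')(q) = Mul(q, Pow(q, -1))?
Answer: Mul(Rational(1, 1330), Pow(Add(-847939904000, Mul(1330, Pow(7074935, Rational(1, 2)))), Rational(1, 2))) ≈ Mul(692.36, I)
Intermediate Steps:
Function('r')(X) = Add(-3, Mul(Rational(1, 4), X)) (Function('r')(X) = Add(-3, Mul(Rational(1, 8), Add(X, X))) = Add(-3, Mul(Rational(1, 8), Mul(2, X))) = Add(-3, Mul(Rational(1, 4), X)))
Function('t')(q) = 1
a = Rational(7979, 2660) (a = Add(3, Mul(-1, Pow(Add(-24096, 26756), -1))) = Add(3, Mul(-1, Pow(2660, -1))) = Add(3, Mul(-1, Rational(1, 2660))) = Add(3, Rational(-1, 2660)) = Rational(7979, 2660) ≈ 2.9996)
Pow(Add(Pow(Add(a, Function('t')(Function('r')(9))), Rational(1, 2)), -479360), Rational(1, 2)) = Pow(Add(Pow(Add(Rational(7979, 2660), 1), Rational(1, 2)), -479360), Rational(1, 2)) = Pow(Add(Pow(Rational(10639, 2660), Rational(1, 2)), -479360), Rational(1, 2)) = Pow(Add(Mul(Rational(1, 1330), Pow(7074935, Rational(1, 2))), -479360), Rational(1, 2)) = Pow(Add(-479360, Mul(Rational(1, 1330), Pow(7074935, Rational(1, 2)))), Rational(1, 2))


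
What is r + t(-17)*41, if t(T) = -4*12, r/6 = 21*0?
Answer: -1968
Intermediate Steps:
r = 0 (r = 6*(21*0) = 6*0 = 0)
t(T) = -48
r + t(-17)*41 = 0 - 48*41 = 0 - 1968 = -1968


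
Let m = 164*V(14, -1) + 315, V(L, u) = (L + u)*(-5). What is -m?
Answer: 10345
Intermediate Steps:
V(L, u) = -5*L - 5*u
m = -10345 (m = 164*(-5*14 - 5*(-1)) + 315 = 164*(-70 + 5) + 315 = 164*(-65) + 315 = -10660 + 315 = -10345)
-m = -1*(-10345) = 10345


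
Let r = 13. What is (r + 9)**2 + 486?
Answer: 970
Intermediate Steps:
(r + 9)**2 + 486 = (13 + 9)**2 + 486 = 22**2 + 486 = 484 + 486 = 970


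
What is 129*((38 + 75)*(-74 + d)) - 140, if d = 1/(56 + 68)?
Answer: -133761335/124 ≈ -1.0787e+6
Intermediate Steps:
d = 1/124 ≈ 0.0080645
129*((38 + 75)*(-74 + d)) - 140 = 129*((38 + 75)*(-74 + 1/124)) - 140 = 129*(113*(-9175/124)) - 140 = 129*(-1036775/124) - 140 = -133743975/124 - 140 = -133761335/124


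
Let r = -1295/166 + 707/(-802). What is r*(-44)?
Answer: 12715472/33283 ≈ 382.04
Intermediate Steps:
r = -288988/33283 (r = -1295*1/166 + 707*(-1/802) = -1295/166 - 707/802 = -288988/33283 ≈ -8.6828)
r*(-44) = -288988/33283*(-44) = 12715472/33283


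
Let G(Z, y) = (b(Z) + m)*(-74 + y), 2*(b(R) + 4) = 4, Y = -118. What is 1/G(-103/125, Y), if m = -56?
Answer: 1/11136 ≈ 8.9799e-5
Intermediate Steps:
b(R) = -2 (b(R) = -4 + (½)*4 = -4 + 2 = -2)
G(Z, y) = 4292 - 58*y (G(Z, y) = (-2 - 56)*(-74 + y) = -58*(-74 + y) = 4292 - 58*y)
1/G(-103/125, Y) = 1/(4292 - 58*(-118)) = 1/(4292 + 6844) = 1/11136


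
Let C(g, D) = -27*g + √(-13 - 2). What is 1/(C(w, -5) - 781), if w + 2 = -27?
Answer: 2/19 - I*√15/19 ≈ 0.10526 - 0.20384*I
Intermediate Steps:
w = -29 (w = -2 - 27 = -29)
C(g, D) = -27*g + I*√15 (C(g, D) = -27*g + √(-15) = -27*g + I*√15)
1/(C(w, -5) - 781) = 1/((-27*(-29) + I*√15) - 781) = 1/((783 + I*√15) - 781) = 1/(2 + I*√15)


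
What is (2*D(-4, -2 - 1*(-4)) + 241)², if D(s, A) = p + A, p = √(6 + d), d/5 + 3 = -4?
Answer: 59909 + 980*I*√29 ≈ 59909.0 + 5277.5*I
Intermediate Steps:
d = -35 (d = -15 + 5*(-4) = -15 - 20 = -35)
p = I*√29 (p = √(6 - 35) = √(-29) = I*√29 ≈ 5.3852*I)
D(s, A) = A + I*√29 (D(s, A) = I*√29 + A = A + I*√29)
(2*D(-4, -2 - 1*(-4)) + 241)² = (2*((-2 - 1*(-4)) + I*√29) + 241)² = (2*((-2 + 4) + I*√29) + 241)² = (2*(2 + I*√29) + 241)² = ((4 + 2*I*√29) + 241)² = (245 + 2*I*√29)²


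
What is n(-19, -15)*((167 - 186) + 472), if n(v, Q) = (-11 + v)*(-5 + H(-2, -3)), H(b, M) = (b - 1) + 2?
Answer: 81540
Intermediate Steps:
H(b, M) = 1 + b (H(b, M) = (-1 + b) + 2 = 1 + b)
n(v, Q) = 66 - 6*v (n(v, Q) = (-11 + v)*(-5 + (1 - 2)) = (-11 + v)*(-5 - 1) = (-11 + v)*(-6) = 66 - 6*v)
n(-19, -15)*((167 - 186) + 472) = (66 - 6*(-19))*((167 - 186) + 472) = (66 + 114)*(-19 + 472) = 180*453 = 81540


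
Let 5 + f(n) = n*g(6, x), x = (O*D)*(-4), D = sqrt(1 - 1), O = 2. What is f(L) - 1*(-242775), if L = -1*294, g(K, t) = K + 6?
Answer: 239242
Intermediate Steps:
D = 0 (D = sqrt(0) = 0)
x = 0 (x = (2*0)*(-4) = 0*(-4) = 0)
g(K, t) = 6 + K
L = -294
f(n) = -5 + 12*n (f(n) = -5 + n*(6 + 6) = -5 + n*12 = -5 + 12*n)
f(L) - 1*(-242775) = (-5 + 12*(-294)) - 1*(-242775) = (-5 - 3528) + 242775 = -3533 + 242775 = 239242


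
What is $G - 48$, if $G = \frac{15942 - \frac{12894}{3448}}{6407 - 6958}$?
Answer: $- \frac{73073913}{949924} \approx -76.926$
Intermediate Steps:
$G = - \frac{27477561}{949924}$ ($G = \frac{15942 - \frac{6447}{1724}}{-551} = \left(15942 - \frac{6447}{1724}\right) \left(- \frac{1}{551}\right) = \frac{27477561}{1724} \left(- \frac{1}{551}\right) = - \frac{27477561}{949924} \approx -28.926$)
$G - 48 = - \frac{27477561}{949924} - 48 = - \frac{73073913}{949924}$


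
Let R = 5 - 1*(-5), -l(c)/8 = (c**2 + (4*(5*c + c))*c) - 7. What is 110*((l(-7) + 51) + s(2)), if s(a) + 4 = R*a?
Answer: -1064470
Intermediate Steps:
l(c) = 56 - 200*c**2 (l(c) = -8*((c**2 + (4*(5*c + c))*c) - 7) = -8*((c**2 + (4*(6*c))*c) - 7) = -8*((c**2 + (24*c)*c) - 7) = -8*((c**2 + 24*c**2) - 7) = -8*(25*c**2 - 7) = -8*(-7 + 25*c**2) = 56 - 200*c**2)
R = 10 (R = 5 + 5 = 10)
s(a) = -4 + 10*a
110*((l(-7) + 51) + s(2)) = 110*(((56 - 200*(-7)**2) + 51) + (-4 + 10*2)) = 110*(((56 - 200*49) + 51) + (-4 + 20)) = 110*(((56 - 9800) + 51) + 16) = 110*((-9744 + 51) + 16) = 110*(-9693 + 16) = 110*(-9677) = -1064470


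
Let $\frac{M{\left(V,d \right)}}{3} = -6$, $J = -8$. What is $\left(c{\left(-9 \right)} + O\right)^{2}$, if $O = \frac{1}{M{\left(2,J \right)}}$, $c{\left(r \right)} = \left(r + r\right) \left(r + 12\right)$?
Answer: $\frac{946729}{324} \approx 2922.0$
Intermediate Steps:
$c{\left(r \right)} = 2 r \left(12 + r\right)$
$M{\left(V,d \right)} = -18$ ($M{\left(V,d \right)} = 3 \left(-6\right) = -18$)
$O = - \frac{1}{18}$ ($O = \frac{1}{-18} = - \frac{1}{18} \approx -0.055556$)
$\left(c{\left(-9 \right)} + O\right)^{2} = \left(2 \left(-9\right) \left(12 - 9\right) - \frac{1}{18}\right)^{2} = \left(2 \left(-9\right) 3 - \frac{1}{18}\right)^{2} = \left(-54 - \frac{1}{18}\right)^{2} = \left(- \frac{973}{18}\right)^{2} = \frac{946729}{324}$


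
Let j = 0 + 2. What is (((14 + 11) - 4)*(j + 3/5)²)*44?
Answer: 156156/25 ≈ 6246.2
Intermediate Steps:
j = 2
(((14 + 11) - 4)*(j + 3/5)²)*44 = (((14 + 11) - 4)*(2 + 3/5)²)*44 = ((25 - 4)*(2 + 3*(⅕))²)*44 = (21*(2 + ⅗)²)*44 = (21*(13/5)²)*44 = (21*(169/25))*44 = (3549/25)*44 = 156156/25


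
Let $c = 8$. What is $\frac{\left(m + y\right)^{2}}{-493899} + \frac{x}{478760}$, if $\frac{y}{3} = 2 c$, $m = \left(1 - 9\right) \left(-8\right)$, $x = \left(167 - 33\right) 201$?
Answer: $\frac{521222159}{16889934660} \approx 0.03086$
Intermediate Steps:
$x = 26934$ ($x = 134 \cdot 201 = 26934$)
$m = 64$ ($m = \left(-8\right) \left(-8\right) = 64$)
$y = 48$ ($y = 3 \cdot 2 \cdot 8 = 3 \cdot 16 = 48$)
$\frac{\left(m + y\right)^{2}}{-493899} + \frac{x}{478760} = \frac{\left(64 + 48\right)^{2}}{-493899} + \frac{26934}{478760} = 112^{2} \left(- \frac{1}{493899}\right) + 26934 \cdot \frac{1}{478760} = 12544 \left(- \frac{1}{493899}\right) + \frac{13467}{239380} = - \frac{1792}{70557} + \frac{13467}{239380} = \frac{521222159}{16889934660}$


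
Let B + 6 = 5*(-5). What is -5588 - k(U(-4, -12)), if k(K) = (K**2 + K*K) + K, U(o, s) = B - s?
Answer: -6291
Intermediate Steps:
B = -31 (B = -6 + 5*(-5) = -6 - 25 = -31)
U(o, s) = -31 - s
k(K) = K + 2*K**2 (k(K) = (K**2 + K**2) + K = 2*K**2 + K = K + 2*K**2)
-5588 - k(U(-4, -12)) = -5588 - (-31 - 1*(-12))*(1 + 2*(-31 - 1*(-12))) = -5588 - (-31 + 12)*(1 + 2*(-31 + 12)) = -5588 - (-19)*(1 + 2*(-19)) = -5588 - (-19)*(1 - 38) = -5588 - (-19)*(-37) = -5588 - 1*703 = -5588 - 703 = -6291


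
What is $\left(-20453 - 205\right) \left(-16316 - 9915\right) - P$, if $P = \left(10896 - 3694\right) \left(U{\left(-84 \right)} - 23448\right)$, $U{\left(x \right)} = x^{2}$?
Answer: $659935182$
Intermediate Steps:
$P = -118055184$ ($P = \left(10896 - 3694\right) \left(\left(-84\right)^{2} - 23448\right) = 7202 \left(7056 - 23448\right) = 7202 \left(-16392\right) = -118055184$)
$\left(-20453 - 205\right) \left(-16316 - 9915\right) - P = \left(-20453 - 205\right) \left(-16316 - 9915\right) - -118055184 = \left(-20658\right) \left(-26231\right) + 118055184 = 541879998 + 118055184 = 659935182$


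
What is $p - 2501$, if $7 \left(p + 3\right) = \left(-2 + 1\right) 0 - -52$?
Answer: $- \frac{17476}{7} \approx -2496.6$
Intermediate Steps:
$p = \frac{31}{7}$ ($p = -3 + \frac{\left(-2 + 1\right) 0 - -52}{7} = -3 + \frac{\left(-1\right) 0 + 52}{7} = -3 + \frac{0 + 52}{7} = -3 + \frac{1}{7} \cdot 52 = -3 + \frac{52}{7} = \frac{31}{7} \approx 4.4286$)
$p - 2501 = \frac{31}{7} - 2501 = - \frac{17476}{7}$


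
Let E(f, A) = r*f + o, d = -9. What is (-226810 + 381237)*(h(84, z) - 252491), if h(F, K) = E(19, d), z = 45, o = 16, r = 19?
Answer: -38933208678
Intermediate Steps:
E(f, A) = 16 + 19*f (E(f, A) = 19*f + 16 = 16 + 19*f)
h(F, K) = 377 (h(F, K) = 16 + 19*19 = 16 + 361 = 377)
(-226810 + 381237)*(h(84, z) - 252491) = (-226810 + 381237)*(377 - 252491) = 154427*(-252114) = -38933208678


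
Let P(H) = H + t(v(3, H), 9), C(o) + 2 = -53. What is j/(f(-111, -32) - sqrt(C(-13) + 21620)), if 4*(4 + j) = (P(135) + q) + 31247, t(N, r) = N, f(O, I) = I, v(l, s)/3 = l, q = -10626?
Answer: 165992/20541 - 20749*sqrt(21565)/82164 ≈ -29.003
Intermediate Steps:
C(o) = -55 (C(o) = -2 - 53 = -55)
v(l, s) = 3*l
P(H) = 9 + H (P(H) = H + 3*3 = H + 9 = 9 + H)
j = 20749/4 (j = -4 + (((9 + 135) - 10626) + 31247)/4 = -4 + ((144 - 10626) + 31247)/4 = -4 + (-10482 + 31247)/4 = -4 + (1/4)*20765 = -4 + 20765/4 = 20749/4 ≈ 5187.3)
j/(f(-111, -32) - sqrt(C(-13) + 21620)) = 20749/(4*(-32 - sqrt(-55 + 21620))) = 20749/(4*(-32 - sqrt(21565)))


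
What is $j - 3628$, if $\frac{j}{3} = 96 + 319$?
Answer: $-2383$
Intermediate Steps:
$j = 1245$ ($j = 3 \left(96 + 319\right) = 3 \cdot 415 = 1245$)
$j - 3628 = 1245 - 3628 = -2383$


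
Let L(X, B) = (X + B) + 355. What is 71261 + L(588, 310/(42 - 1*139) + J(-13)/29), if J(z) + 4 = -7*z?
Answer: 7003769/97 ≈ 72204.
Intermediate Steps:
J(z) = -4 - 7*z
L(X, B) = 355 + B + X (L(X, B) = (B + X) + 355 = 355 + B + X)
71261 + L(588, 310/(42 - 1*139) + J(-13)/29) = 71261 + (355 + (310/(42 - 1*139) + (-4 - 7*(-13))/29) + 588) = 71261 + (355 + (310/(42 - 139) + (-4 + 91)*(1/29)) + 588) = 71261 + (355 + (310/(-97) + 87*(1/29)) + 588) = 71261 + (355 + (310*(-1/97) + 3) + 588) = 71261 + (355 + (-310/97 + 3) + 588) = 71261 + (355 - 19/97 + 588) = 71261 + 91452/97 = 7003769/97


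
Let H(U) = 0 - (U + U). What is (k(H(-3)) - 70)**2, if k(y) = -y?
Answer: 5776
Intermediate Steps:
H(U) = -2*U (H(U) = 0 - 2*U = -2*U)
(k(H(-3)) - 70)**2 = (-(-2)*(-3) - 70)**2 = (-1*6 - 70)**2 = (-6 - 70)**2 = (-76)**2 = 5776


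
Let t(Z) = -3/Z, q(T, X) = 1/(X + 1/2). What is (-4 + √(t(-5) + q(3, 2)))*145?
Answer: -435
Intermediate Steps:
q(T, X) = 1/(½ + X) (q(T, X) = 1/(X + ½) = 1/(½ + X))
(-4 + √(t(-5) + q(3, 2)))*145 = (-4 + √(-3/(-5) + 2/(1 + 2*2)))*145 = (-4 + √(-3*(-⅕) + 2/(1 + 4)))*145 = (-4 + √(⅗ + 2/5))*145 = (-4 + √(⅗ + 2*(⅕)))*145 = (-4 + √(⅗ + ⅖))*145 = (-4 + √1)*145 = (-4 + 1)*145 = -3*145 = -435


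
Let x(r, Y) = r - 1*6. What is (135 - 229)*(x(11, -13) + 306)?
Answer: -29234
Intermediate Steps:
x(r, Y) = -6 + r (x(r, Y) = r - 6 = -6 + r)
(135 - 229)*(x(11, -13) + 306) = (135 - 229)*((-6 + 11) + 306) = -94*(5 + 306) = -94*311 = -29234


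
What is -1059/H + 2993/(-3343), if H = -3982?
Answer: -8377889/13311826 ≈ -0.62936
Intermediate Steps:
-1059/H + 2993/(-3343) = -1059/(-3982) + 2993/(-3343) = -1059*(-1/3982) + 2993*(-1/3343) = 1059/3982 - 2993/3343 = -8377889/13311826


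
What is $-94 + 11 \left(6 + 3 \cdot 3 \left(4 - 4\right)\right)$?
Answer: $-28$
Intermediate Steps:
$-94 + 11 \left(6 + 3 \cdot 3 \left(4 - 4\right)\right) = -94 + 11 \left(6 + 3 \cdot 3 \cdot 0\right) = -94 + 11 \left(6 + 3 \cdot 0\right) = -94 + 11 \left(6 + 0\right) = -94 + 11 \cdot 6 = -94 + 66 = -28$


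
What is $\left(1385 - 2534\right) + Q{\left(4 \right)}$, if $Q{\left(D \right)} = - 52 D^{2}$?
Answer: $-1981$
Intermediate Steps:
$\left(1385 - 2534\right) + Q{\left(4 \right)} = \left(1385 - 2534\right) - 52 \cdot 4^{2} = -1149 - 832 = -1981$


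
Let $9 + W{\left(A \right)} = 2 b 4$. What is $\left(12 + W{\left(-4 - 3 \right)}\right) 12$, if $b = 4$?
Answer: $420$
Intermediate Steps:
$W{\left(A \right)} = 23$ ($W{\left(A \right)} = -9 + 2 \cdot 4 \cdot 4 = -9 + 8 \cdot 4 = -9 + 32 = 23$)
$\left(12 + W{\left(-4 - 3 \right)}\right) 12 = \left(12 + 23\right) 12 = 35 \cdot 12 = 420$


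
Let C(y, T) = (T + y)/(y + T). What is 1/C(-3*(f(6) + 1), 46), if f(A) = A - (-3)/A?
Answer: 1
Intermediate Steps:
f(A) = A + 3/A
C(y, T) = 1 (C(y, T) = (T + y)/(T + y) = 1)
1/C(-3*(f(6) + 1), 46) = 1/1 = 1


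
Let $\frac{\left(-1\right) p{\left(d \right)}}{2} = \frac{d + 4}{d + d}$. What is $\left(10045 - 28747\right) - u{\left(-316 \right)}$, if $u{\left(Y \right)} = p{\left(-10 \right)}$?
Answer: $- \frac{93507}{5} \approx -18701.0$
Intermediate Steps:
$p{\left(d \right)} = - \frac{4 + d}{d}$ ($p{\left(d \right)} = - 2 \frac{d + 4}{d + d} = - 2 \frac{4 + d}{2 d} = - \frac{4 + d}{d}$)
$u{\left(Y \right)} = - \frac{3}{5}$ ($u{\left(Y \right)} = \frac{-4 - -10}{-10} = - \frac{-4 + 10}{10} = \left(- \frac{1}{10}\right) 6 = - \frac{3}{5}$)
$\left(10045 - 28747\right) - u{\left(-316 \right)} = \left(10045 - 28747\right) - - \frac{3}{5} = \left(10045 - 28747\right) + \frac{3}{5} = -18702 + \frac{3}{5} = - \frac{93507}{5}$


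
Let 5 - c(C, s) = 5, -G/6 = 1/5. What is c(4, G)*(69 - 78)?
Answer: 0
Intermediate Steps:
G = -6/5 ≈ -1.2000
c(C, s) = 0 (c(C, s) = 5 - 1*5 = 5 - 5 = 0)
c(4, G)*(69 - 78) = 0*(69 - 78) = 0*(-9) = 0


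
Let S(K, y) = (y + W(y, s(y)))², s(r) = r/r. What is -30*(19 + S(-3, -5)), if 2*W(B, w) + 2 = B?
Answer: -5475/2 ≈ -2737.5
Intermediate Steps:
s(r) = 1
W(B, w) = -1 + B/2
S(K, y) = (-1 + 3*y/2)² (S(K, y) = (y + (-1 + y/2))² = (-1 + 3*y/2)²)
-30*(19 + S(-3, -5)) = -30*(19 + (-2 + 3*(-5))²/4) = -30*(19 + (-2 - 15)²/4) = -30*(19 + (¼)*(-17)²) = -30*(19 + (¼)*289) = -30*(19 + 289/4) = -30*365/4 = -5475/2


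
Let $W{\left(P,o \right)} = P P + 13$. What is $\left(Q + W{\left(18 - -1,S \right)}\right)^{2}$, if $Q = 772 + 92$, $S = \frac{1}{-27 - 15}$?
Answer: $1532644$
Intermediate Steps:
$S = - \frac{1}{42}$ ($S = \frac{1}{-42} = - \frac{1}{42} \approx -0.02381$)
$W{\left(P,o \right)} = 13 + P^{2}$ ($W{\left(P,o \right)} = P^{2} + 13 = 13 + P^{2}$)
$Q = 864$
$\left(Q + W{\left(18 - -1,S \right)}\right)^{2} = \left(864 + \left(13 + \left(18 - -1\right)^{2}\right)\right)^{2} = \left(864 + \left(13 + \left(18 + 1\right)^{2}\right)\right)^{2} = \left(864 + \left(13 + 19^{2}\right)\right)^{2} = \left(864 + \left(13 + 361\right)\right)^{2} = \left(864 + 374\right)^{2} = 1238^{2} = 1532644$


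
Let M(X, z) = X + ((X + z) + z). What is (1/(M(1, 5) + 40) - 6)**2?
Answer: 96721/2704 ≈ 35.770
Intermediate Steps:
M(X, z) = 2*X + 2*z (M(X, z) = X + (X + 2*z) = 2*X + 2*z)
(1/(M(1, 5) + 40) - 6)**2 = (1/((2*1 + 2*5) + 40) - 6)**2 = (1/((2 + 10) + 40) - 6)**2 = (1/(12 + 40) - 6)**2 = (1/52 - 6)**2 = (-311/52)**2 = 96721/2704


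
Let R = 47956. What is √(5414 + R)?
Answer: 3*√5930 ≈ 231.02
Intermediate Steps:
√(5414 + R) = √(5414 + 47956) = √53370 = 3*√5930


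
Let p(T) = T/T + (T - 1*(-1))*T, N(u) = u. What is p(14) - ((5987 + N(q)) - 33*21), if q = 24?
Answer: -5107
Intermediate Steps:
p(T) = 1 + T*(1 + T) (p(T) = 1 + (T + 1)*T = 1 + (1 + T)*T = 1 + T*(1 + T))
p(14) - ((5987 + N(q)) - 33*21) = (1 + 14 + 14²) - ((5987 + 24) - 33*21) = (1 + 14 + 196) - (6011 - 693) = 211 - 1*5318 = 211 - 5318 = -5107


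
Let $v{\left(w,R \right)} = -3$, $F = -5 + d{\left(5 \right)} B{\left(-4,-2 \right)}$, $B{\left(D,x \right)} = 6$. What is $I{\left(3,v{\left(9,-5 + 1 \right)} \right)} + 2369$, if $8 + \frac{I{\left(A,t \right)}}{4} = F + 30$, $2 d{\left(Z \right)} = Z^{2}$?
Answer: $2737$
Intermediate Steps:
$d{\left(Z \right)} = \frac{Z^{2}}{2}$
$F = 70$ ($F = -5 + \frac{5^{2}}{2} \cdot 6 = -5 + \frac{1}{2} \cdot 25 \cdot 6 = -5 + \frac{25}{2} \cdot 6 = -5 + 75 = 70$)
$I{\left(A,t \right)} = 368$ ($I{\left(A,t \right)} = -32 + 4 \left(70 + 30\right) = -32 + 4 \cdot 100 = -32 + 400 = 368$)
$I{\left(3,v{\left(9,-5 + 1 \right)} \right)} + 2369 = 368 + 2369 = 2737$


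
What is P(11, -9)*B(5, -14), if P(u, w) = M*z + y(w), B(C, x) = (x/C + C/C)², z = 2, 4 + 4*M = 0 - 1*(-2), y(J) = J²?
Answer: 1296/5 ≈ 259.20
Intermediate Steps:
M = -½ (M = -1 + (0 - 1*(-2))/4 = -1 + (0 + 2)/4 = -1 + (¼)*2 = -1 + ½ = -½ ≈ -0.50000)
B(C, x) = (1 + x/C)² (B(C, x) = (x/C + 1)² = (1 + x/C)²)
P(u, w) = -1 + w² (P(u, w) = -½*2 + w² = -1 + w²)
P(11, -9)*B(5, -14) = (-1 + (-9)²)*((5 - 14)²/5²) = (-1 + 81)*((1/25)*(-9)²) = 80*((1/25)*81) = 80*(81/25) = 1296/5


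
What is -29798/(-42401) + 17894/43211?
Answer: 2046324872/1832189611 ≈ 1.1169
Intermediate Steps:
-29798/(-42401) + 17894/43211 = -29798*(-1/42401) + 17894*(1/43211) = 29798/42401 + 17894/43211 = 2046324872/1832189611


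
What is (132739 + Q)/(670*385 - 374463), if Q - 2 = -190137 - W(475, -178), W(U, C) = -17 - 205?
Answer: 57174/116513 ≈ 0.49071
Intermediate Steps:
W(U, C) = -222
Q = -189913 (Q = 2 + (-190137 - 1*(-222)) = 2 + (-190137 + 222) = 2 - 189915 = -189913)
(132739 + Q)/(670*385 - 374463) = (132739 - 189913)/(670*385 - 374463) = -57174/(257950 - 374463) = -57174/(-116513) = -57174*(-1/116513) = 57174/116513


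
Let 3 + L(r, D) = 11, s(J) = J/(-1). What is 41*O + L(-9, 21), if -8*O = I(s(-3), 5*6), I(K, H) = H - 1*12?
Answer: -337/4 ≈ -84.250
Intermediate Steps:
s(J) = -J (s(J) = J*(-1) = -J)
L(r, D) = 8 (L(r, D) = -3 + 11 = 8)
I(K, H) = -12 + H (I(K, H) = H - 12 = -12 + H)
O = -9/4 (O = -(-12 + 5*6)/8 = -(-12 + 30)/8 = -⅛*18 = -9/4 ≈ -2.2500)
41*O + L(-9, 21) = 41*(-9/4) + 8 = -369/4 + 8 = -337/4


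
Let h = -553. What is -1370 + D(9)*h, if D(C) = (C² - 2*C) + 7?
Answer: -40080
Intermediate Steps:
D(C) = 7 + C² - 2*C
-1370 + D(9)*h = -1370 + (7 + 9² - 2*9)*(-553) = -1370 + (7 + 81 - 18)*(-553) = -1370 + 70*(-553) = -1370 - 38710 = -40080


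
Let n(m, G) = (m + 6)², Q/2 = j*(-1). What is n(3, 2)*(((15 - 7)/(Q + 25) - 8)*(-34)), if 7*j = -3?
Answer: 3833568/181 ≈ 21180.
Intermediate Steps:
j = -3/7 (j = (⅐)*(-3) = -3/7 ≈ -0.42857)
Q = 6/7 (Q = 2*(-3/7*(-1)) = 2*(3/7) = 6/7 ≈ 0.85714)
n(m, G) = (6 + m)²
n(3, 2)*(((15 - 7)/(Q + 25) - 8)*(-34)) = (6 + 3)²*(((15 - 7)/(6/7 + 25) - 8)*(-34)) = 9²*((8/(181/7) - 8)*(-34)) = 81*((8*(7/181) - 8)*(-34)) = 81*((56/181 - 8)*(-34)) = 81*(-1392/181*(-34)) = 81*(47328/181) = 3833568/181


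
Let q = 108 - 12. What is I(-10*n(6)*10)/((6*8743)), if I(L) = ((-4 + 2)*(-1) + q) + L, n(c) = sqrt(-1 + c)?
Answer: 7/3747 - 50*sqrt(5)/26229 ≈ -0.0023944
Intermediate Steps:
q = 96
I(L) = 98 + L (I(L) = ((-4 + 2)*(-1) + 96) + L = (-2*(-1) + 96) + L = (2 + 96) + L = 98 + L)
I(-10*n(6)*10)/((6*8743)) = (98 - 10*sqrt(-1 + 6)*10)/((6*8743)) = (98 - 10*sqrt(5)*10)/52458 = (98 - 100*sqrt(5))*(1/52458) = 7/3747 - 50*sqrt(5)/26229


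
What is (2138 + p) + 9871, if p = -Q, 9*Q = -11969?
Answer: 120050/9 ≈ 13339.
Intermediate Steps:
Q = -11969/9 (Q = (⅑)*(-11969) = -11969/9 ≈ -1329.9)
p = 11969/9 (p = -1*(-11969/9) = 11969/9 ≈ 1329.9)
(2138 + p) + 9871 = (2138 + 11969/9) + 9871 = 31211/9 + 9871 = 120050/9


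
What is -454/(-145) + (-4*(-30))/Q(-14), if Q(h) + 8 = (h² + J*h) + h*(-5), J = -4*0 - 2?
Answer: 73622/20735 ≈ 3.5506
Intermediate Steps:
J = -2 (J = -4*0 - 2 = 0 - 2 = -2)
Q(h) = -8 + h² - 7*h (Q(h) = -8 + ((h² - 2*h) + h*(-5)) = -8 + ((h² - 2*h) - 5*h) = -8 + (h² - 7*h) = -8 + h² - 7*h)
-454/(-145) + (-4*(-30))/Q(-14) = -454/(-145) + (-4*(-30))/(-8 + (-14)² - 7*(-14)) = -454*(-1/145) + 120/(-8 + 196 + 98) = 454/145 + 120/286 = 454/145 + 120*(1/286) = 454/145 + 60/143 = 73622/20735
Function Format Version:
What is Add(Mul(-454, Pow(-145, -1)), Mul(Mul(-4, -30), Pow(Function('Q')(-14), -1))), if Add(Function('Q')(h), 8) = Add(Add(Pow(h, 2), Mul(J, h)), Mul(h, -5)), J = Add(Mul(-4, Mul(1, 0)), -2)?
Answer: Rational(73622, 20735) ≈ 3.5506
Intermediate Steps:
J = -2 (J = Add(Mul(-4, 0), -2) = Add(0, -2) = -2)
Function('Q')(h) = Add(-8, Pow(h, 2), Mul(-7, h)) (Function('Q')(h) = Add(-8, Add(Add(Pow(h, 2), Mul(-2, h)), Mul(h, -5))) = Add(-8, Add(Add(Pow(h, 2), Mul(-2, h)), Mul(-5, h))) = Add(-8, Add(Pow(h, 2), Mul(-7, h))) = Add(-8, Pow(h, 2), Mul(-7, h)))
Add(Mul(-454, Pow(-145, -1)), Mul(Mul(-4, -30), Pow(Function('Q')(-14), -1))) = Add(Mul(-454, Pow(-145, -1)), Mul(Mul(-4, -30), Pow(Add(-8, Pow(-14, 2), Mul(-7, -14)), -1))) = Add(Mul(-454, Rational(-1, 145)), Mul(120, Pow(Add(-8, 196, 98), -1))) = Add(Rational(454, 145), Mul(120, Pow(286, -1))) = Add(Rational(454, 145), Mul(120, Rational(1, 286))) = Add(Rational(454, 145), Rational(60, 143)) = Rational(73622, 20735)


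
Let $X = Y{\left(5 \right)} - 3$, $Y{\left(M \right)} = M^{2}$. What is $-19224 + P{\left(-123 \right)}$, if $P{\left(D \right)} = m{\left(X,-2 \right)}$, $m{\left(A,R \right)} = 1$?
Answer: $-19223$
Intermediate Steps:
$X = 22$ ($X = 5^{2} - 3 = 25 - 3 = 22$)
$P{\left(D \right)} = 1$
$-19224 + P{\left(-123 \right)} = -19224 + 1 = -19223$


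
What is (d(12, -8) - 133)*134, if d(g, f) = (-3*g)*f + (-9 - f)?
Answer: 20636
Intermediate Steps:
d(g, f) = -9 - f - 3*f*g (d(g, f) = -3*f*g + (-9 - f) = -9 - f - 3*f*g)
(d(12, -8) - 133)*134 = ((-9 - 1*(-8) - 3*(-8)*12) - 133)*134 = ((-9 + 8 + 288) - 133)*134 = (287 - 133)*134 = 154*134 = 20636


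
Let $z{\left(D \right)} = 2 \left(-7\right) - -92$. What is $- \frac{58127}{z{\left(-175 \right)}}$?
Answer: $- \frac{58127}{78} \approx -745.22$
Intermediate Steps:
$z{\left(D \right)} = 78$ ($z{\left(D \right)} = -14 + 92 = 78$)
$- \frac{58127}{z{\left(-175 \right)}} = - \frac{58127}{78}$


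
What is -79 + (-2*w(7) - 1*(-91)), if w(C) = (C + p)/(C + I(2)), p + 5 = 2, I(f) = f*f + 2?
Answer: 148/13 ≈ 11.385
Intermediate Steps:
I(f) = 2 + f² (I(f) = f² + 2 = 2 + f²)
p = -3 (p = -5 + 2 = -3)
w(C) = (-3 + C)/(6 + C) (w(C) = (C - 3)/(C + (2 + 2²)) = (-3 + C)/(C + (2 + 4)) = (-3 + C)/(C + 6) = (-3 + C)/(6 + C))
-79 + (-2*w(7) - 1*(-91)) = -79 + (-2*(-3 + 7)/(6 + 7) - 1*(-91)) = -79 + (-2*4/13 + 91) = -79 + (-8/13 + 91) = -79 + 1175/13 = 148/13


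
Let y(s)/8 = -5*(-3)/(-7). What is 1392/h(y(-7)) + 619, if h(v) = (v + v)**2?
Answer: 744221/1200 ≈ 620.18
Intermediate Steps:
y(s) = -120/7 (y(s) = 8*(-5*(-3)/(-7)) = 8*(15*(-1/7)) = 8*(-15/7) = -120/7)
h(v) = 4*v**2 (h(v) = (2*v)**2 = 4*v**2)
1392/h(y(-7)) + 619 = 1392/((4*(-120/7)**2)) + 619 = 1392/((4*(14400/49))) + 619 = 1392/(57600/49) + 619 = 1392*(49/57600) + 619 = 1421/1200 + 619 = 744221/1200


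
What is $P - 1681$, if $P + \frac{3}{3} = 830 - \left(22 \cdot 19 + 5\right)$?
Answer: $-1275$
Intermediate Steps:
$P = 406$ ($P = -1 + \left(830 - \left(22 \cdot 19 + 5\right)\right) = -1 + \left(830 - \left(418 + 5\right)\right) = -1 + \left(830 - 423\right) = -1 + 407 = 406$)
$P - 1681 = 406 - 1681 = -1275$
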